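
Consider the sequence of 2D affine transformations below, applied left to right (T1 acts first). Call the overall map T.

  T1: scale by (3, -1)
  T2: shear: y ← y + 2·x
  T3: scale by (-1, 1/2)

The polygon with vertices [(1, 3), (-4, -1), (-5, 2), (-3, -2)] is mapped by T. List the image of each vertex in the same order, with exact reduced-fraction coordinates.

T1 scale by (3, -1): (1, 3) → (3, -3); (-4, -1) → (-12, 1); (-5, 2) → (-15, -2); (-3, -2) → (-9, 2)
T2 shear: y ← y + 2·x: (3, -3) → (3, 3); (-12, 1) → (-12, -23); (-15, -2) → (-15, -32); (-9, 2) → (-9, -16)
T3 scale by (-1, 1/2): (3, 3) → (-3, 3/2); (-12, -23) → (12, -23/2); (-15, -32) → (15, -16); (-9, -16) → (9, -8)

image vertices: (-3, 3/2), (12, -23/2), (15, -16), (9, -8)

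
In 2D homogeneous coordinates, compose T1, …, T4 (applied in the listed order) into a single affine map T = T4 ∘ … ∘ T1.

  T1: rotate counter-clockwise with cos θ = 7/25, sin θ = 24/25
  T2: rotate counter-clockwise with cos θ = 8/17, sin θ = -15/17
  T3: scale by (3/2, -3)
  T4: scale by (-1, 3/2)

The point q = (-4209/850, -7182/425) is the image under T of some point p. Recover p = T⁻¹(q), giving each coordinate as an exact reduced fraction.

T1 = [7/25 -24/25 0; 24/25 7/25 0; 0 0 1]
T2·T1 = [416/425 -87/425 0; 87/425 416/425 0; 0 0 1]
T3·…·T1 = [624/425 -261/850 0; -261/425 -1248/425 0; 0 0 1]
T4·…·T1 = [-624/425 261/850 0; -783/850 -1872/425 0; 0 0 1]
det M = 27/4; M⁻¹ = [-832/1275 -58/1275 0; 58/425 -832/3825 0; 0 0 1]
M⁻¹ · (-4209/850, -7182/425)ᵀ = (4, 3)ᵀ

p = (4, 3)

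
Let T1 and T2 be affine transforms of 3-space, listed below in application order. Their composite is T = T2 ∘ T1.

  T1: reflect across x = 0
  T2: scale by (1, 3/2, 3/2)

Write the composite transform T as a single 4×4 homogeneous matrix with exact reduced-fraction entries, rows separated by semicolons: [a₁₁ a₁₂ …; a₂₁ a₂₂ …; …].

T1 = [-1 0 0 0; 0 1 0 0; 0 0 1 0; 0 0 0 1]
T2·T1 = [-1 0 0 0; 0 3/2 0 0; 0 0 3/2 0; 0 0 0 1]

T = [-1 0 0 0; 0 3/2 0 0; 0 0 3/2 0; 0 0 0 1]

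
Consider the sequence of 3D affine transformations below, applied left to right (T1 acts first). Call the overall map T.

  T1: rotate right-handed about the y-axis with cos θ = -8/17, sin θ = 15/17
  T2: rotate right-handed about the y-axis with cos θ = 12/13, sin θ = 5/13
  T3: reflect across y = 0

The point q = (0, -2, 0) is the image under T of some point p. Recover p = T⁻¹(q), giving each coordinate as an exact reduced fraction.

p = (0, 2, 0)

T1 = [-8/17 0 15/17 0; 0 1 0 0; -15/17 0 -8/17 0; 0 0 0 1]
T2·T1 = [-171/221 0 140/221 0; 0 1 0 0; -140/221 0 -171/221 0; 0 0 0 1]
T3·…·T1 = [-171/221 0 140/221 0; 0 -1 0 0; -140/221 0 -171/221 0; 0 0 0 1]
det M = -1; M⁻¹ = [-171/221 0 -140/221 0; 0 -1 0 0; 140/221 0 -171/221 0; 0 0 0 1]
M⁻¹ · (0, -2, 0)ᵀ = (0, 2, 0)ᵀ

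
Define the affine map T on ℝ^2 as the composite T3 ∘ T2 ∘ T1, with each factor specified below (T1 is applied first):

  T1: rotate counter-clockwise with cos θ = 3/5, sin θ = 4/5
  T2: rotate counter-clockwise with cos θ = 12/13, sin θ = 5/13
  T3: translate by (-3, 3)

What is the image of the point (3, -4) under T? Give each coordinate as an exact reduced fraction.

T1 rotate counter-clockwise with cos θ = 3/5, sin θ = 4/5: (3, -4) → (5, 0)
T2 rotate counter-clockwise with cos θ = 12/13, sin θ = 5/13: (5, 0) → (60/13, 25/13)
T3 translate by (-3, 3): (60/13, 25/13) → (21/13, 64/13)

T(p) = (21/13, 64/13)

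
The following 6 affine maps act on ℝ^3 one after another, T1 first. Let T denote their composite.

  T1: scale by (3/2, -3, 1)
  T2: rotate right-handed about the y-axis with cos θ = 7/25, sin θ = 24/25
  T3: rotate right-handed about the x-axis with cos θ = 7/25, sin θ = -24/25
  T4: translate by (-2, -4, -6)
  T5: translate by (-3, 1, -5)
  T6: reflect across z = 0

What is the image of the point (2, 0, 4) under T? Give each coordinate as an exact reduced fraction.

T1 scale by (3/2, -3, 1): (2, 0, 4) → (3, 0, 4)
T2 rotate right-handed about the y-axis with cos θ = 7/25, sin θ = 24/25: (3, 0, 4) → (117/25, 0, -44/25)
T3 rotate right-handed about the x-axis with cos θ = 7/25, sin θ = -24/25: (117/25, 0, -44/25) → (117/25, -1056/625, -308/625)
T4 translate by (-2, -4, -6): (117/25, -1056/625, -308/625) → (67/25, -3556/625, -4058/625)
T5 translate by (-3, 1, -5): (67/25, -3556/625, -4058/625) → (-8/25, -2931/625, -7183/625)
T6 reflect across z = 0: (-8/25, -2931/625, -7183/625) → (-8/25, -2931/625, 7183/625)

T(p) = (-8/25, -2931/625, 7183/625)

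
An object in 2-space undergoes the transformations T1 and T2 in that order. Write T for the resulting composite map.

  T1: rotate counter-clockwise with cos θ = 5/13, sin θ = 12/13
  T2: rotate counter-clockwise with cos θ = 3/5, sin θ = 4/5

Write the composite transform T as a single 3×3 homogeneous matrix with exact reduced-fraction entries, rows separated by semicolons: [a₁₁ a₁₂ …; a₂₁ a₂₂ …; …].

T1 = [5/13 -12/13 0; 12/13 5/13 0; 0 0 1]
T2·T1 = [-33/65 -56/65 0; 56/65 -33/65 0; 0 0 1]

T = [-33/65 -56/65 0; 56/65 -33/65 0; 0 0 1]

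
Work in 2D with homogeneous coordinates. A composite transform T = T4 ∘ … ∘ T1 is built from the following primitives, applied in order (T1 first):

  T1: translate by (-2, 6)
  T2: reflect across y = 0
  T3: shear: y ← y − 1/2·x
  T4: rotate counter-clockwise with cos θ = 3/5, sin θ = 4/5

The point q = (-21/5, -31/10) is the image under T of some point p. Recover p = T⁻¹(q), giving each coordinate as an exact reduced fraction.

T1 = [1 0 -2; 0 1 6; 0 0 1]
T2·T1 = [1 0 -2; 0 -1 -6; 0 0 1]
T3·…·T1 = [1 0 -2; -1/2 -1 -5; 0 0 1]
T4·…·T1 = [1 4/5 14/5; 1/2 -3/5 -23/5; 0 0 1]
det M = -1; M⁻¹ = [3/5 4/5 2; 1/2 -1 -6; 0 0 1]
M⁻¹ · (-21/5, -31/10)ᵀ = (-3, -5)ᵀ

p = (-3, -5)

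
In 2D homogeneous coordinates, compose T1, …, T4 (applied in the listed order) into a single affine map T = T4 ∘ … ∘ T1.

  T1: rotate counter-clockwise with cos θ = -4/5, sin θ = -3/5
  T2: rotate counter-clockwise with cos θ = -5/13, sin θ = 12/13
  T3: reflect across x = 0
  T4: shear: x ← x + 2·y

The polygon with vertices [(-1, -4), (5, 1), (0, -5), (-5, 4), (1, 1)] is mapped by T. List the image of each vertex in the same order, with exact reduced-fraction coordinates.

T1 rotate counter-clockwise with cos θ = -4/5, sin θ = -3/5: (-1, -4) → (-8/5, 19/5); (5, 1) → (-17/5, -19/5); (0, -5) → (-3, 4); (-5, 4) → (32/5, -1/5); (1, 1) → (-1/5, -7/5)
T2 rotate counter-clockwise with cos θ = -5/13, sin θ = 12/13: (-8/5, 19/5) → (-188/65, -191/65); (-17/5, -19/5) → (313/65, -109/65); (-3, 4) → (-33/13, -56/13); (32/5, -1/5) → (-148/65, 389/65); (-1/5, -7/5) → (89/65, 23/65)
T3 reflect across x = 0: (-188/65, -191/65) → (188/65, -191/65); (313/65, -109/65) → (-313/65, -109/65); (-33/13, -56/13) → (33/13, -56/13); (-148/65, 389/65) → (148/65, 389/65); (89/65, 23/65) → (-89/65, 23/65)
T4 shear: x ← x + 2·y: (188/65, -191/65) → (-194/65, -191/65); (-313/65, -109/65) → (-531/65, -109/65); (33/13, -56/13) → (-79/13, -56/13); (148/65, 389/65) → (926/65, 389/65); (-89/65, 23/65) → (-43/65, 23/65)

image vertices: (-194/65, -191/65), (-531/65, -109/65), (-79/13, -56/13), (926/65, 389/65), (-43/65, 23/65)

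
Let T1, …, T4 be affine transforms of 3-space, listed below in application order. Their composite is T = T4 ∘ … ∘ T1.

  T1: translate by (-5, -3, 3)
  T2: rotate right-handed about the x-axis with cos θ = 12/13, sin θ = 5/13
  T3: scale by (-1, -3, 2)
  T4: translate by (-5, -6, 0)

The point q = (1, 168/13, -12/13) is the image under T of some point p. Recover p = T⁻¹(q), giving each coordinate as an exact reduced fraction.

p = (-1, -3, -1)

T1 = [1 0 0 -5; 0 1 0 -3; 0 0 1 3; 0 0 0 1]
T2·T1 = [1 0 0 -5; 0 12/13 -5/13 -51/13; 0 5/13 12/13 21/13; 0 0 0 1]
T3·…·T1 = [-1 0 0 5; 0 -36/13 15/13 153/13; 0 10/13 24/13 42/13; 0 0 0 1]
T4·…·T1 = [-1 0 0 0; 0 -36/13 15/13 75/13; 0 10/13 24/13 42/13; 0 0 0 1]
det M = 6; M⁻¹ = [-1 0 0 0; 0 -4/13 5/26 15/13; 0 5/39 6/13 -29/13; 0 0 0 1]
M⁻¹ · (1, 168/13, -12/13)ᵀ = (-1, -3, -1)ᵀ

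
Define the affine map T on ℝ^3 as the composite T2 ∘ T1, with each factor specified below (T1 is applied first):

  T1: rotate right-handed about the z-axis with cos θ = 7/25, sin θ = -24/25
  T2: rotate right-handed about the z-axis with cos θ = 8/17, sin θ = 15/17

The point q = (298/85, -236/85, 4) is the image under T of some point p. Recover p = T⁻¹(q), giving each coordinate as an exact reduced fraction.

p = (4, -2, 4)

T1 = [7/25 24/25 0 0; -24/25 7/25 0 0; 0 0 1 0; 0 0 0 1]
T2·T1 = [416/425 87/425 0 0; -87/425 416/425 0 0; 0 0 1 0; 0 0 0 1]
det M = 1; M⁻¹ = [416/425 -87/425 0 0; 87/425 416/425 0 0; 0 0 1 0; 0 0 0 1]
M⁻¹ · (298/85, -236/85, 4)ᵀ = (4, -2, 4)ᵀ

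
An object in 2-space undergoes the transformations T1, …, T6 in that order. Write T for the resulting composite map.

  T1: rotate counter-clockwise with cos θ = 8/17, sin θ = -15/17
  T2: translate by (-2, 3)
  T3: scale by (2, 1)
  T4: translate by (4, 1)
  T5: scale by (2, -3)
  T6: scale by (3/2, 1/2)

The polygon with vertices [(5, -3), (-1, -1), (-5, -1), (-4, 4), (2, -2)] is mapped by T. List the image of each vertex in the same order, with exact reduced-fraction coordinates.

image vertices: (-30/17, 93/34), (-138/17, -225/34), (-330/17, -405/34), (168/17, -240/17), (-84/17, -33/17)

T1 rotate counter-clockwise with cos θ = 8/17, sin θ = -15/17: (5, -3) → (-5/17, -99/17); (-1, -1) → (-23/17, 7/17); (-5, -1) → (-55/17, 67/17); (-4, 4) → (28/17, 92/17); (2, -2) → (-14/17, -46/17)
T2 translate by (-2, 3): (-5/17, -99/17) → (-39/17, -48/17); (-23/17, 7/17) → (-57/17, 58/17); (-55/17, 67/17) → (-89/17, 118/17); (28/17, 92/17) → (-6/17, 143/17); (-14/17, -46/17) → (-48/17, 5/17)
T3 scale by (2, 1): (-39/17, -48/17) → (-78/17, -48/17); (-57/17, 58/17) → (-114/17, 58/17); (-89/17, 118/17) → (-178/17, 118/17); (-6/17, 143/17) → (-12/17, 143/17); (-48/17, 5/17) → (-96/17, 5/17)
T4 translate by (4, 1): (-78/17, -48/17) → (-10/17, -31/17); (-114/17, 58/17) → (-46/17, 75/17); (-178/17, 118/17) → (-110/17, 135/17); (-12/17, 143/17) → (56/17, 160/17); (-96/17, 5/17) → (-28/17, 22/17)
T5 scale by (2, -3): (-10/17, -31/17) → (-20/17, 93/17); (-46/17, 75/17) → (-92/17, -225/17); (-110/17, 135/17) → (-220/17, -405/17); (56/17, 160/17) → (112/17, -480/17); (-28/17, 22/17) → (-56/17, -66/17)
T6 scale by (3/2, 1/2): (-20/17, 93/17) → (-30/17, 93/34); (-92/17, -225/17) → (-138/17, -225/34); (-220/17, -405/17) → (-330/17, -405/34); (112/17, -480/17) → (168/17, -240/17); (-56/17, -66/17) → (-84/17, -33/17)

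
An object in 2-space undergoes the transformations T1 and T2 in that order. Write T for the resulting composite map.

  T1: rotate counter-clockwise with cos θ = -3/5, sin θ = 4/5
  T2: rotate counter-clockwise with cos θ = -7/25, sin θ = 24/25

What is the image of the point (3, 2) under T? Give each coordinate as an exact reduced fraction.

T1 rotate counter-clockwise with cos θ = -3/5, sin θ = 4/5: (3, 2) → (-17/5, 6/5)
T2 rotate counter-clockwise with cos θ = -7/25, sin θ = 24/25: (-17/5, 6/5) → (-1/5, -18/5)

T(p) = (-1/5, -18/5)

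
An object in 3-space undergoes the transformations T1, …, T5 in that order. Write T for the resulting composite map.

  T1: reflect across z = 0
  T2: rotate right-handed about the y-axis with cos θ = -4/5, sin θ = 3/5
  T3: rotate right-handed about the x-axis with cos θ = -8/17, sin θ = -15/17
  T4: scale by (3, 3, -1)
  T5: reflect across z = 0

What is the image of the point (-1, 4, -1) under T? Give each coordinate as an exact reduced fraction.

T1 reflect across z = 0: (-1, 4, -1) → (-1, 4, 1)
T2 rotate right-handed about the y-axis with cos θ = -4/5, sin θ = 3/5: (-1, 4, 1) → (7/5, 4, -1/5)
T3 rotate right-handed about the x-axis with cos θ = -8/17, sin θ = -15/17: (7/5, 4, -1/5) → (7/5, -35/17, -292/85)
T4 scale by (3, 3, -1): (7/5, -35/17, -292/85) → (21/5, -105/17, 292/85)
T5 reflect across z = 0: (21/5, -105/17, 292/85) → (21/5, -105/17, -292/85)

T(p) = (21/5, -105/17, -292/85)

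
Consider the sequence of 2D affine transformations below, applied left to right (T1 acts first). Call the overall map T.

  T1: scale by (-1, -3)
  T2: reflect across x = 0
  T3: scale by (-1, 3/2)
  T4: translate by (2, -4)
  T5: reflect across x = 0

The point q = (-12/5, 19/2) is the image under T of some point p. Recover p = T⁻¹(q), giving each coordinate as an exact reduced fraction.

p = (-2/5, -3)

T1 = [-1 0 0; 0 -3 0; 0 0 1]
T2·T1 = [1 0 0; 0 -3 0; 0 0 1]
T3·…·T1 = [-1 0 0; 0 -9/2 0; 0 0 1]
T4·…·T1 = [-1 0 2; 0 -9/2 -4; 0 0 1]
T5·…·T1 = [1 0 -2; 0 -9/2 -4; 0 0 1]
det M = -9/2; M⁻¹ = [1 0 2; 0 -2/9 -8/9; 0 0 1]
M⁻¹ · (-12/5, 19/2)ᵀ = (-2/5, -3)ᵀ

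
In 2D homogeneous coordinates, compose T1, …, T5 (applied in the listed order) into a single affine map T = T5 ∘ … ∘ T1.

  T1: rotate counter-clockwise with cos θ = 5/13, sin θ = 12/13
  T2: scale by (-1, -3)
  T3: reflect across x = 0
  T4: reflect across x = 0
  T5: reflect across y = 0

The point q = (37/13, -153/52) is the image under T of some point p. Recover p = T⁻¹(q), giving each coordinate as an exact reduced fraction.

T1 = [5/13 -12/13 0; 12/13 5/13 0; 0 0 1]
T2·T1 = [-5/13 12/13 0; -36/13 -15/13 0; 0 0 1]
T3·…·T1 = [5/13 -12/13 0; -36/13 -15/13 0; 0 0 1]
T4·…·T1 = [-5/13 12/13 0; -36/13 -15/13 0; 0 0 1]
T5·…·T1 = [-5/13 12/13 0; 36/13 15/13 0; 0 0 1]
det M = -3; M⁻¹ = [-5/13 4/13 0; 12/13 5/39 0; 0 0 1]
M⁻¹ · (37/13, -153/52)ᵀ = (-2, 9/4)ᵀ

p = (-2, 9/4)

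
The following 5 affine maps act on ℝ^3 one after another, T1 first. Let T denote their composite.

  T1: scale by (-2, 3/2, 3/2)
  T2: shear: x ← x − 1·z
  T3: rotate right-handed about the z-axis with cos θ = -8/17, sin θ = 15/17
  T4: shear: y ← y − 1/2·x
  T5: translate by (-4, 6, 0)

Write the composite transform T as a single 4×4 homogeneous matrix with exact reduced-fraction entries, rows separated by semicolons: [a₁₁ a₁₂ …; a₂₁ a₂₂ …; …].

T = [16/17 -45/34 12/17 -4; -38/17 -3/68 -57/34 6; 0 0 3/2 0; 0 0 0 1]

T1 = [-2 0 0 0; 0 3/2 0 0; 0 0 3/2 0; 0 0 0 1]
T2·T1 = [-2 0 -3/2 0; 0 3/2 0 0; 0 0 3/2 0; 0 0 0 1]
T3·…·T1 = [16/17 -45/34 12/17 0; -30/17 -12/17 -45/34 0; 0 0 3/2 0; 0 0 0 1]
T4·…·T1 = [16/17 -45/34 12/17 0; -38/17 -3/68 -57/34 0; 0 0 3/2 0; 0 0 0 1]
T5·…·T1 = [16/17 -45/34 12/17 -4; -38/17 -3/68 -57/34 6; 0 0 3/2 0; 0 0 0 1]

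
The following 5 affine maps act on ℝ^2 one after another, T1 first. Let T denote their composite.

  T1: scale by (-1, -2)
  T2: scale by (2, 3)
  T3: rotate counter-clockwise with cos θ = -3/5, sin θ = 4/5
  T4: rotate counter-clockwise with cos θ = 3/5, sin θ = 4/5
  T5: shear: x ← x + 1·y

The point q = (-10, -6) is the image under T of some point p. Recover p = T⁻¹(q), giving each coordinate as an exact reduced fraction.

T1 = [-1 0 0; 0 -2 0; 0 0 1]
T2·T1 = [-2 0 0; 0 -6 0; 0 0 1]
T3·…·T1 = [6/5 24/5 0; -8/5 18/5 0; 0 0 1]
T4·…·T1 = [2 0 0; 0 6 0; 0 0 1]
T5·…·T1 = [2 6 0; 0 6 0; 0 0 1]
det M = 12; M⁻¹ = [1/2 -1/2 0; 0 1/6 0; 0 0 1]
M⁻¹ · (-10, -6)ᵀ = (-2, -1)ᵀ

p = (-2, -1)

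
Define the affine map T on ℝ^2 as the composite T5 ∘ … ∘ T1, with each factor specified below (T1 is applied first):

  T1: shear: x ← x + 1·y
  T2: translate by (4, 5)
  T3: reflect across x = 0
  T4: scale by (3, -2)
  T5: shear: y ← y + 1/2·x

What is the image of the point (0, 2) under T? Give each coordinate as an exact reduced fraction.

T(p) = (-18, -23)

T1 shear: x ← x + 1·y: (0, 2) → (2, 2)
T2 translate by (4, 5): (2, 2) → (6, 7)
T3 reflect across x = 0: (6, 7) → (-6, 7)
T4 scale by (3, -2): (-6, 7) → (-18, -14)
T5 shear: y ← y + 1/2·x: (-18, -14) → (-18, -23)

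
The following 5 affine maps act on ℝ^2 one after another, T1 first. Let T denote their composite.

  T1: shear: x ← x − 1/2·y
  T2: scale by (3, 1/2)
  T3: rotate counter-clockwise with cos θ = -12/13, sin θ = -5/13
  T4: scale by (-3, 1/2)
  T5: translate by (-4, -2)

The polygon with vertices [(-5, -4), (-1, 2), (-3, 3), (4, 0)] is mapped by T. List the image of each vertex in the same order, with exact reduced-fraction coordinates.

T1 shear: x ← x − 1/2·y: (-5, -4) → (-3, -4); (-1, 2) → (-2, 2); (-3, 3) → (-9/2, 3); (4, 0) → (4, 0)
T2 scale by (3, 1/2): (-3, -4) → (-9, -2); (-2, 2) → (-6, 1); (-9/2, 3) → (-27/2, 3/2); (4, 0) → (12, 0)
T3 rotate counter-clockwise with cos θ = -12/13, sin θ = -5/13: (-9, -2) → (98/13, 69/13); (-6, 1) → (77/13, 18/13); (-27/2, 3/2) → (339/26, 99/26); (12, 0) → (-144/13, -60/13)
T4 scale by (-3, 1/2): (98/13, 69/13) → (-294/13, 69/26); (77/13, 18/13) → (-231/13, 9/13); (339/26, 99/26) → (-1017/26, 99/52); (-144/13, -60/13) → (432/13, -30/13)
T5 translate by (-4, -2): (-294/13, 69/26) → (-346/13, 17/26); (-231/13, 9/13) → (-283/13, -17/13); (-1017/26, 99/52) → (-1121/26, -5/52); (432/13, -30/13) → (380/13, -56/13)

image vertices: (-346/13, 17/26), (-283/13, -17/13), (-1121/26, -5/52), (380/13, -56/13)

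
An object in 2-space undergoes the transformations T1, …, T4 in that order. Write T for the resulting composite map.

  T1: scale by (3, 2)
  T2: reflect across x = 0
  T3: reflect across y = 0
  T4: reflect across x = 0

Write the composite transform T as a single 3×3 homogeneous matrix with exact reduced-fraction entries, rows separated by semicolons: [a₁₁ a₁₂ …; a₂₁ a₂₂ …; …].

T1 = [3 0 0; 0 2 0; 0 0 1]
T2·T1 = [-3 0 0; 0 2 0; 0 0 1]
T3·…·T1 = [-3 0 0; 0 -2 0; 0 0 1]
T4·…·T1 = [3 0 0; 0 -2 0; 0 0 1]

T = [3 0 0; 0 -2 0; 0 0 1]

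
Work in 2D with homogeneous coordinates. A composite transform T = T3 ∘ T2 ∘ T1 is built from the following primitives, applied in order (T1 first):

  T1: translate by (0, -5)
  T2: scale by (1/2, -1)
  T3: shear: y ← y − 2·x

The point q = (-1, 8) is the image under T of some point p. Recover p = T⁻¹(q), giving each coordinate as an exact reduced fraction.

T1 = [1 0 0; 0 1 -5; 0 0 1]
T2·T1 = [1/2 0 0; 0 -1 5; 0 0 1]
T3·…·T1 = [1/2 0 0; -1 -1 5; 0 0 1]
det M = -1/2; M⁻¹ = [2 0 0; -2 -1 5; 0 0 1]
M⁻¹ · (-1, 8)ᵀ = (-2, -1)ᵀ

p = (-2, -1)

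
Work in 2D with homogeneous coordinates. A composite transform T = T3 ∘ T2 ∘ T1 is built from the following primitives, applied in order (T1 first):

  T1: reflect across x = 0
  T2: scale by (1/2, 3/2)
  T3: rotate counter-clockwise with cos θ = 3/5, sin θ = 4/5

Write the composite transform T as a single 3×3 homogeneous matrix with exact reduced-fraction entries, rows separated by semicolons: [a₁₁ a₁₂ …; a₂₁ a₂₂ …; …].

T1 = [-1 0 0; 0 1 0; 0 0 1]
T2·T1 = [-1/2 0 0; 0 3/2 0; 0 0 1]
T3·…·T1 = [-3/10 -6/5 0; -2/5 9/10 0; 0 0 1]

T = [-3/10 -6/5 0; -2/5 9/10 0; 0 0 1]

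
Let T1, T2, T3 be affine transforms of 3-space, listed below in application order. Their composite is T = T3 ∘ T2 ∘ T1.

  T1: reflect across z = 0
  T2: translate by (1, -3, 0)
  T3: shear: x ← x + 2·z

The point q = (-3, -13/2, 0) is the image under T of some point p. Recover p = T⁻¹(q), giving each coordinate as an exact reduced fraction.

p = (-4, -7/2, 0)

T1 = [1 0 0 0; 0 1 0 0; 0 0 -1 0; 0 0 0 1]
T2·T1 = [1 0 0 1; 0 1 0 -3; 0 0 -1 0; 0 0 0 1]
T3·…·T1 = [1 0 -2 1; 0 1 0 -3; 0 0 -1 0; 0 0 0 1]
det M = -1; M⁻¹ = [1 0 -2 -1; 0 1 0 3; 0 0 -1 0; 0 0 0 1]
M⁻¹ · (-3, -13/2, 0)ᵀ = (-4, -7/2, 0)ᵀ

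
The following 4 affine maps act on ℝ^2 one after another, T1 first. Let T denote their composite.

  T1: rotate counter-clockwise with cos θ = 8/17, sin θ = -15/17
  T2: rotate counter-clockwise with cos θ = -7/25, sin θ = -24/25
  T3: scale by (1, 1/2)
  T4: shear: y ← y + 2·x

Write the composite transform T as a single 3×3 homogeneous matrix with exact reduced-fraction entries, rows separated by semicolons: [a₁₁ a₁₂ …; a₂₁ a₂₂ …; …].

T = [-416/425 87/425 0; -103/50 -2/25 0; 0 0 1]

T1 = [8/17 15/17 0; -15/17 8/17 0; 0 0 1]
T2·T1 = [-416/425 87/425 0; -87/425 -416/425 0; 0 0 1]
T3·…·T1 = [-416/425 87/425 0; -87/850 -208/425 0; 0 0 1]
T4·…·T1 = [-416/425 87/425 0; -103/50 -2/25 0; 0 0 1]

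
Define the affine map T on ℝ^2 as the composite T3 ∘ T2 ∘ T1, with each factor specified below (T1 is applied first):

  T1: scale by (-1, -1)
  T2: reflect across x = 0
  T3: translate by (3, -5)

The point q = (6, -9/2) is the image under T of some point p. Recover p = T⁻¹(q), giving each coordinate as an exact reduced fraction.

p = (3, -1/2)

T1 = [-1 0 0; 0 -1 0; 0 0 1]
T2·T1 = [1 0 0; 0 -1 0; 0 0 1]
T3·…·T1 = [1 0 3; 0 -1 -5; 0 0 1]
det M = -1; M⁻¹ = [1 0 -3; 0 -1 -5; 0 0 1]
M⁻¹ · (6, -9/2)ᵀ = (3, -1/2)ᵀ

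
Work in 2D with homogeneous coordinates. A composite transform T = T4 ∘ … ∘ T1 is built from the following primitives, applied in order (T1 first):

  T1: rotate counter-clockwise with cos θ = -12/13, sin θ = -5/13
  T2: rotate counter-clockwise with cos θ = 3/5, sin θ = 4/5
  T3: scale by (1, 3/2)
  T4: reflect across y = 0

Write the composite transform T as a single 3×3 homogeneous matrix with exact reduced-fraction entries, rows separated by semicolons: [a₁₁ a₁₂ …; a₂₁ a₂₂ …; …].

T1 = [-12/13 5/13 0; -5/13 -12/13 0; 0 0 1]
T2·T1 = [-16/65 63/65 0; -63/65 -16/65 0; 0 0 1]
T3·…·T1 = [-16/65 63/65 0; -189/130 -24/65 0; 0 0 1]
T4·…·T1 = [-16/65 63/65 0; 189/130 24/65 0; 0 0 1]

T = [-16/65 63/65 0; 189/130 24/65 0; 0 0 1]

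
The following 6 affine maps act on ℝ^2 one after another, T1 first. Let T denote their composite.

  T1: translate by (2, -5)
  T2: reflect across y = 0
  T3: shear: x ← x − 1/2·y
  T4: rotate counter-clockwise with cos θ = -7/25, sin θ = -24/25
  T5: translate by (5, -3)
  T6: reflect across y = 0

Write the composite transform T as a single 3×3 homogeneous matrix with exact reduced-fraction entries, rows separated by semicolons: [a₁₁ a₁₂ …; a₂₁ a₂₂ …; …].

T = [-7/25 -11/10 497/50; 24/25 1/5 98/25; 0 0 1]

T1 = [1 0 2; 0 1 -5; 0 0 1]
T2·T1 = [1 0 2; 0 -1 5; 0 0 1]
T3·…·T1 = [1 1/2 -1/2; 0 -1 5; 0 0 1]
T4·…·T1 = [-7/25 -11/10 247/50; -24/25 -1/5 -23/25; 0 0 1]
T5·…·T1 = [-7/25 -11/10 497/50; -24/25 -1/5 -98/25; 0 0 1]
T6·…·T1 = [-7/25 -11/10 497/50; 24/25 1/5 98/25; 0 0 1]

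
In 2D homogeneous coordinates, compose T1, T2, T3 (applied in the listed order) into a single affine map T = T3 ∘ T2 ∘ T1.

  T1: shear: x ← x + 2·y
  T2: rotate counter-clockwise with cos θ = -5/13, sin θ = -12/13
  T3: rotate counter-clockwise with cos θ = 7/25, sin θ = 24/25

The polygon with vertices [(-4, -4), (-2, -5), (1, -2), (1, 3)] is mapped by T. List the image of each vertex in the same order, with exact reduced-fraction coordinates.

T1 shear: x ← x + 2·y: (-4, -4) → (-12, -4); (-2, -5) → (-12, -5); (1, -2) → (-3, -2); (1, 3) → (7, 3)
T2 rotate counter-clockwise with cos θ = -5/13, sin θ = -12/13: (-12, -4) → (12/13, 164/13); (-12, -5) → (0, 13); (-3, -2) → (-9/13, 46/13); (7, 3) → (1/13, -99/13)
T3 rotate counter-clockwise with cos θ = 7/25, sin θ = 24/25: (12/13, 164/13) → (-3852/325, 1436/325); (0, 13) → (-312/25, 91/25); (-9/13, 46/13) → (-1167/325, 106/325); (1/13, -99/13) → (2383/325, -669/325)

image vertices: (-3852/325, 1436/325), (-312/25, 91/25), (-1167/325, 106/325), (2383/325, -669/325)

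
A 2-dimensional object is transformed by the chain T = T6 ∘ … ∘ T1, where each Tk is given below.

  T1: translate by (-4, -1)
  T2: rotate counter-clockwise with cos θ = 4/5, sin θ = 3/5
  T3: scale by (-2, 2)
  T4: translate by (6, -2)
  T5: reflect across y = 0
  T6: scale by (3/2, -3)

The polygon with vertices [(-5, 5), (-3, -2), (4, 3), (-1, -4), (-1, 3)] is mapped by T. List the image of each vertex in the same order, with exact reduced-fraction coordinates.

image vertices: (189/5, -96/5), (102/5, -228/5), (63/5, 18/5), (12, -48), (123/5, -72/5)

T1 translate by (-4, -1): (-5, 5) → (-9, 4); (-3, -2) → (-7, -3); (4, 3) → (0, 2); (-1, -4) → (-5, -5); (-1, 3) → (-5, 2)
T2 rotate counter-clockwise with cos θ = 4/5, sin θ = 3/5: (-9, 4) → (-48/5, -11/5); (-7, -3) → (-19/5, -33/5); (0, 2) → (-6/5, 8/5); (-5, -5) → (-1, -7); (-5, 2) → (-26/5, -7/5)
T3 scale by (-2, 2): (-48/5, -11/5) → (96/5, -22/5); (-19/5, -33/5) → (38/5, -66/5); (-6/5, 8/5) → (12/5, 16/5); (-1, -7) → (2, -14); (-26/5, -7/5) → (52/5, -14/5)
T4 translate by (6, -2): (96/5, -22/5) → (126/5, -32/5); (38/5, -66/5) → (68/5, -76/5); (12/5, 16/5) → (42/5, 6/5); (2, -14) → (8, -16); (52/5, -14/5) → (82/5, -24/5)
T5 reflect across y = 0: (126/5, -32/5) → (126/5, 32/5); (68/5, -76/5) → (68/5, 76/5); (42/5, 6/5) → (42/5, -6/5); (8, -16) → (8, 16); (82/5, -24/5) → (82/5, 24/5)
T6 scale by (3/2, -3): (126/5, 32/5) → (189/5, -96/5); (68/5, 76/5) → (102/5, -228/5); (42/5, -6/5) → (63/5, 18/5); (8, 16) → (12, -48); (82/5, 24/5) → (123/5, -72/5)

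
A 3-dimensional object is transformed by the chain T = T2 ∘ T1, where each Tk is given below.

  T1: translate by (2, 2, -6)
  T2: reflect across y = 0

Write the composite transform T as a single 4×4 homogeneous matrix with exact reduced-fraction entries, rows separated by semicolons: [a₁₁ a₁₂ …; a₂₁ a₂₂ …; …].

T1 = [1 0 0 2; 0 1 0 2; 0 0 1 -6; 0 0 0 1]
T2·T1 = [1 0 0 2; 0 -1 0 -2; 0 0 1 -6; 0 0 0 1]

T = [1 0 0 2; 0 -1 0 -2; 0 0 1 -6; 0 0 0 1]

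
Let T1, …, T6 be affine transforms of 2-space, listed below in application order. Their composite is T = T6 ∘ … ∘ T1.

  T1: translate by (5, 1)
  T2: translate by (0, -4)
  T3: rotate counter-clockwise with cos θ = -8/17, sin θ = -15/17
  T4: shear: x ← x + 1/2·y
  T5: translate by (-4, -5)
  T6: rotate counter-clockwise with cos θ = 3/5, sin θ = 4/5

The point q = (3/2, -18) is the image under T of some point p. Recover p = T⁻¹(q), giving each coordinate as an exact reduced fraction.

p = (4, 1)

T1 = [1 0 5; 0 1 1; 0 0 1]
T2·T1 = [1 0 5; 0 1 -3; 0 0 1]
T3·…·T1 = [-8/17 15/17 -5; -15/17 -8/17 -3; 0 0 1]
T4·…·T1 = [-31/34 11/17 -13/2; -15/17 -8/17 -3; 0 0 1]
T5·…·T1 = [-31/34 11/17 -21/2; -15/17 -8/17 -8; 0 0 1]
T6·…·T1 = [27/170 13/17 1/10; -107/85 4/17 -66/5; 0 0 1]
det M = 1; M⁻¹ = [4/17 -13/17 -172/17; 107/85 27/170 67/34; 0 0 1]
M⁻¹ · (3/2, -18)ᵀ = (4, 1)ᵀ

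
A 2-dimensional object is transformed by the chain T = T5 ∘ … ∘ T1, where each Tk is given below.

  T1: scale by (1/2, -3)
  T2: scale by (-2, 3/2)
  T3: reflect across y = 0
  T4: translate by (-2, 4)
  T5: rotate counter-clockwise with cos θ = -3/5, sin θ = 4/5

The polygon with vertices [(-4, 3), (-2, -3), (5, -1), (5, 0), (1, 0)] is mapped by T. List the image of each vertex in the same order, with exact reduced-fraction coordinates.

image vertices: (-76/5, -89/10), (38/5, 57/10), (23/5, -53/10), (1, -8), (-7/5, -24/5)

T1 scale by (1/2, -3): (-4, 3) → (-2, -9); (-2, -3) → (-1, 9); (5, -1) → (5/2, 3); (5, 0) → (5/2, 0); (1, 0) → (1/2, 0)
T2 scale by (-2, 3/2): (-2, -9) → (4, -27/2); (-1, 9) → (2, 27/2); (5/2, 3) → (-5, 9/2); (5/2, 0) → (-5, 0); (1/2, 0) → (-1, 0)
T3 reflect across y = 0: (4, -27/2) → (4, 27/2); (2, 27/2) → (2, -27/2); (-5, 9/2) → (-5, -9/2); (-5, 0) → (-5, 0); (-1, 0) → (-1, 0)
T4 translate by (-2, 4): (4, 27/2) → (2, 35/2); (2, -27/2) → (0, -19/2); (-5, -9/2) → (-7, -1/2); (-5, 0) → (-7, 4); (-1, 0) → (-3, 4)
T5 rotate counter-clockwise with cos θ = -3/5, sin θ = 4/5: (2, 35/2) → (-76/5, -89/10); (0, -19/2) → (38/5, 57/10); (-7, -1/2) → (23/5, -53/10); (-7, 4) → (1, -8); (-3, 4) → (-7/5, -24/5)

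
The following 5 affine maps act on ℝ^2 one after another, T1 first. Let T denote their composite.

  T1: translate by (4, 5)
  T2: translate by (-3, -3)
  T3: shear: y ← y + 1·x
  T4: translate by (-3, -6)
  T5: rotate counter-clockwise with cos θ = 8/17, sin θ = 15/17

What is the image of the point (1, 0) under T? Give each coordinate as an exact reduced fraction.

T1 translate by (4, 5): (1, 0) → (5, 5)
T2 translate by (-3, -3): (5, 5) → (2, 2)
T3 shear: y ← y + 1·x: (2, 2) → (2, 4)
T4 translate by (-3, -6): (2, 4) → (-1, -2)
T5 rotate counter-clockwise with cos θ = 8/17, sin θ = 15/17: (-1, -2) → (22/17, -31/17)

T(p) = (22/17, -31/17)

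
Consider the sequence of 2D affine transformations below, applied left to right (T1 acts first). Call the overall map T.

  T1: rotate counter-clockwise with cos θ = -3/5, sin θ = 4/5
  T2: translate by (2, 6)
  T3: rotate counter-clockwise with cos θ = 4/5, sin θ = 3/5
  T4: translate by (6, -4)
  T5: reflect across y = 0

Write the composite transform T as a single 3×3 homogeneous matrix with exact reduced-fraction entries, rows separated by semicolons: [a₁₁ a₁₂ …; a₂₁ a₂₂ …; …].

T1 = [-3/5 -4/5 0; 4/5 -3/5 0; 0 0 1]
T2·T1 = [-3/5 -4/5 2; 4/5 -3/5 6; 0 0 1]
T3·…·T1 = [-24/25 -7/25 -2; 7/25 -24/25 6; 0 0 1]
T4·…·T1 = [-24/25 -7/25 4; 7/25 -24/25 2; 0 0 1]
T5·…·T1 = [-24/25 -7/25 4; -7/25 24/25 -2; 0 0 1]

T = [-24/25 -7/25 4; -7/25 24/25 -2; 0 0 1]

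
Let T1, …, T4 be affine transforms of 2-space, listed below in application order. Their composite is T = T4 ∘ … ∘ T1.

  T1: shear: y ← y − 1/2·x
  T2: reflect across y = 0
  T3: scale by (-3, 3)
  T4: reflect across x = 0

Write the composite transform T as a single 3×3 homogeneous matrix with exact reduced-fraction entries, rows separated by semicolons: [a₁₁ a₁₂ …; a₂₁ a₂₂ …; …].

T = [3 0 0; 3/2 -3 0; 0 0 1]

T1 = [1 0 0; -1/2 1 0; 0 0 1]
T2·T1 = [1 0 0; 1/2 -1 0; 0 0 1]
T3·…·T1 = [-3 0 0; 3/2 -3 0; 0 0 1]
T4·…·T1 = [3 0 0; 3/2 -3 0; 0 0 1]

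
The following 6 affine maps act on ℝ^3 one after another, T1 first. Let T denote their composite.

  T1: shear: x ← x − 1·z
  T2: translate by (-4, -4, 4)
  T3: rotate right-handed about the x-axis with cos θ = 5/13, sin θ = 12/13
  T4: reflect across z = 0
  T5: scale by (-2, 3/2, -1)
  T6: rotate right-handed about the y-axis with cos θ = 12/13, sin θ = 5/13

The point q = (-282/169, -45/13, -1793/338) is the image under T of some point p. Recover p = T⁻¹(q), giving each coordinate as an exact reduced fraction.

p = (-1/4, -2, -4)

T1 = [1 0 -1 0; 0 1 0 0; 0 0 1 0; 0 0 0 1]
T2·T1 = [1 0 -1 -4; 0 1 0 -4; 0 0 1 4; 0 0 0 1]
T3·…·T1 = [1 0 -1 -4; 0 5/13 -12/13 -68/13; 0 12/13 5/13 -28/13; 0 0 0 1]
T4·…·T1 = [1 0 -1 -4; 0 5/13 -12/13 -68/13; 0 -12/13 -5/13 28/13; 0 0 0 1]
T5·…·T1 = [-2 0 2 8; 0 15/26 -18/13 -102/13; 0 12/13 5/13 -28/13; 0 0 0 1]
T6·…·T1 = [-24/13 60/169 337/169 1108/169; 0 15/26 -18/13 -102/13; 10/13 144/169 -70/169 -856/169; 0 0 0 1]
det M = -3; M⁻¹ = [-53/169 -8/13 185/338 0; 60/169 10/39 144/169 4; 25/169 -8/13 60/169 -4; 0 0 0 1]
M⁻¹ · (-282/169, -45/13, -1793/338)ᵀ = (-1/4, -2, -4)ᵀ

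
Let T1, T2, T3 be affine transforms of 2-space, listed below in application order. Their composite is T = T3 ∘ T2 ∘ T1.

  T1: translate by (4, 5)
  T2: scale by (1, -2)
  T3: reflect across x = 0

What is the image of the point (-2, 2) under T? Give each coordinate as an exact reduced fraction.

T1 translate by (4, 5): (-2, 2) → (2, 7)
T2 scale by (1, -2): (2, 7) → (2, -14)
T3 reflect across x = 0: (2, -14) → (-2, -14)

T(p) = (-2, -14)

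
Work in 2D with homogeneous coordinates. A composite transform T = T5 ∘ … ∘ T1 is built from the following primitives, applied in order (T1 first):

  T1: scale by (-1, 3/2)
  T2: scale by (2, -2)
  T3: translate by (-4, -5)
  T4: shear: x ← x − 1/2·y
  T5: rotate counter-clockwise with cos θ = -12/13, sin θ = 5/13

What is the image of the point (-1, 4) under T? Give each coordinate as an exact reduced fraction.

T(p) = (7/13, 473/26)

T1 scale by (-1, 3/2): (-1, 4) → (1, 6)
T2 scale by (2, -2): (1, 6) → (2, -12)
T3 translate by (-4, -5): (2, -12) → (-2, -17)
T4 shear: x ← x − 1/2·y: (-2, -17) → (13/2, -17)
T5 rotate counter-clockwise with cos θ = -12/13, sin θ = 5/13: (13/2, -17) → (7/13, 473/26)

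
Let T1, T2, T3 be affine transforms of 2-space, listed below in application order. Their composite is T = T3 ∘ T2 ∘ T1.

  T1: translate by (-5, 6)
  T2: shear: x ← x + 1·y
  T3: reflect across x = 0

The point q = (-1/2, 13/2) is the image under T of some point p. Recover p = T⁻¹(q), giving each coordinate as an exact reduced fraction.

T1 = [1 0 -5; 0 1 6; 0 0 1]
T2·T1 = [1 1 1; 0 1 6; 0 0 1]
T3·…·T1 = [-1 -1 -1; 0 1 6; 0 0 1]
det M = -1; M⁻¹ = [-1 -1 5; 0 1 -6; 0 0 1]
M⁻¹ · (-1/2, 13/2)ᵀ = (-1, 1/2)ᵀ

p = (-1, 1/2)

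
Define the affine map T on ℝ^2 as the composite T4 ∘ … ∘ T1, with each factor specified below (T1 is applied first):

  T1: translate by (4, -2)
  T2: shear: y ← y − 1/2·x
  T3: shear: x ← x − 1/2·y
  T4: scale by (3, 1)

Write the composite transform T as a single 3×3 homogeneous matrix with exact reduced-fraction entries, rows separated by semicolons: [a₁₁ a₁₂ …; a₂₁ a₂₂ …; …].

T1 = [1 0 4; 0 1 -2; 0 0 1]
T2·T1 = [1 0 4; -1/2 1 -4; 0 0 1]
T3·…·T1 = [5/4 -1/2 6; -1/2 1 -4; 0 0 1]
T4·…·T1 = [15/4 -3/2 18; -1/2 1 -4; 0 0 1]

T = [15/4 -3/2 18; -1/2 1 -4; 0 0 1]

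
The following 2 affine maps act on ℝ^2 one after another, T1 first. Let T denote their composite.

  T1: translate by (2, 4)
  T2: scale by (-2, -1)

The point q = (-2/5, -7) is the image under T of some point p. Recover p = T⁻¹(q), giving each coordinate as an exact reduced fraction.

p = (-9/5, 3)

T1 = [1 0 2; 0 1 4; 0 0 1]
T2·T1 = [-2 0 -4; 0 -1 -4; 0 0 1]
det M = 2; M⁻¹ = [-1/2 0 -2; 0 -1 -4; 0 0 1]
M⁻¹ · (-2/5, -7)ᵀ = (-9/5, 3)ᵀ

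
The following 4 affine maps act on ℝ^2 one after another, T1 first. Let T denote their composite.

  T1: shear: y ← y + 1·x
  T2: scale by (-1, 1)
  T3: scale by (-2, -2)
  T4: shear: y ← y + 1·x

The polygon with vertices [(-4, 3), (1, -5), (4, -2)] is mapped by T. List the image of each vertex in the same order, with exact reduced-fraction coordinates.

T1 shear: y ← y + 1·x: (-4, 3) → (-4, -1); (1, -5) → (1, -4); (4, -2) → (4, 2)
T2 scale by (-1, 1): (-4, -1) → (4, -1); (1, -4) → (-1, -4); (4, 2) → (-4, 2)
T3 scale by (-2, -2): (4, -1) → (-8, 2); (-1, -4) → (2, 8); (-4, 2) → (8, -4)
T4 shear: y ← y + 1·x: (-8, 2) → (-8, -6); (2, 8) → (2, 10); (8, -4) → (8, 4)

image vertices: (-8, -6), (2, 10), (8, 4)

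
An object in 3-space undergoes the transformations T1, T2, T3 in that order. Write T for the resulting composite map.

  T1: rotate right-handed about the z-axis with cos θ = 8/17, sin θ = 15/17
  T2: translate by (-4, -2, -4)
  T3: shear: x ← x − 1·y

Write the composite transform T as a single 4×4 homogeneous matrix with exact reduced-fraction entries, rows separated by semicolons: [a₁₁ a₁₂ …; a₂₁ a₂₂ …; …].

T = [-7/17 -23/17 0 -2; 15/17 8/17 0 -2; 0 0 1 -4; 0 0 0 1]

T1 = [8/17 -15/17 0 0; 15/17 8/17 0 0; 0 0 1 0; 0 0 0 1]
T2·T1 = [8/17 -15/17 0 -4; 15/17 8/17 0 -2; 0 0 1 -4; 0 0 0 1]
T3·…·T1 = [-7/17 -23/17 0 -2; 15/17 8/17 0 -2; 0 0 1 -4; 0 0 0 1]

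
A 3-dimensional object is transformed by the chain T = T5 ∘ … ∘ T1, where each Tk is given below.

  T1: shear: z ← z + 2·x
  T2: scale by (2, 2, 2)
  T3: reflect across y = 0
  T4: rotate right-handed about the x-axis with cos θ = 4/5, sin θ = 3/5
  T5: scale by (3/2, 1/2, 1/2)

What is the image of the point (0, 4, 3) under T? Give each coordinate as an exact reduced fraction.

T1 shear: z ← z + 2·x: (0, 4, 3) → (0, 4, 3)
T2 scale by (2, 2, 2): (0, 4, 3) → (0, 8, 6)
T3 reflect across y = 0: (0, 8, 6) → (0, -8, 6)
T4 rotate right-handed about the x-axis with cos θ = 4/5, sin θ = 3/5: (0, -8, 6) → (0, -10, 0)
T5 scale by (3/2, 1/2, 1/2): (0, -10, 0) → (0, -5, 0)

T(p) = (0, -5, 0)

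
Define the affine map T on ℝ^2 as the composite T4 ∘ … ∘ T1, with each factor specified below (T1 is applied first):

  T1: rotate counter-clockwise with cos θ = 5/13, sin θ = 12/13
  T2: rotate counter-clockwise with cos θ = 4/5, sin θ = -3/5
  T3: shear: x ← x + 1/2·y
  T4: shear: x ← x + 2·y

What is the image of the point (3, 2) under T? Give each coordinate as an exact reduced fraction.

T1 rotate counter-clockwise with cos θ = 5/13, sin θ = 12/13: (3, 2) → (-9/13, 46/13)
T2 rotate counter-clockwise with cos θ = 4/5, sin θ = -3/5: (-9/13, 46/13) → (102/65, 211/65)
T3 shear: x ← x + 1/2·y: (102/65, 211/65) → (83/26, 211/65)
T4 shear: x ← x + 2·y: (83/26, 211/65) → (1259/130, 211/65)

T(p) = (1259/130, 211/65)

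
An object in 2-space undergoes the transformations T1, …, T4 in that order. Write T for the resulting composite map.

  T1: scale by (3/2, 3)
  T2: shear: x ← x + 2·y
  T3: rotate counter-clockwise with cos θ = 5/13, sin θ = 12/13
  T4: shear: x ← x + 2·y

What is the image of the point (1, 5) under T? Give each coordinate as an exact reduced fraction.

T(p) = (1767/26, 453/13)

T1 scale by (3/2, 3): (1, 5) → (3/2, 15)
T2 shear: x ← x + 2·y: (3/2, 15) → (63/2, 15)
T3 rotate counter-clockwise with cos θ = 5/13, sin θ = 12/13: (63/2, 15) → (-45/26, 453/13)
T4 shear: x ← x + 2·y: (-45/26, 453/13) → (1767/26, 453/13)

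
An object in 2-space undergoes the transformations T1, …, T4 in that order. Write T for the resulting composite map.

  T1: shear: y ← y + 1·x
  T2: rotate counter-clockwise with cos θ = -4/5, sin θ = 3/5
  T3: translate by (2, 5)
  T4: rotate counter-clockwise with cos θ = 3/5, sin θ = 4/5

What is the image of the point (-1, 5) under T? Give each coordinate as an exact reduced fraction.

T(p) = (-18/25, 26/25)

T1 shear: y ← y + 1·x: (-1, 5) → (-1, 4)
T2 rotate counter-clockwise with cos θ = -4/5, sin θ = 3/5: (-1, 4) → (-8/5, -19/5)
T3 translate by (2, 5): (-8/5, -19/5) → (2/5, 6/5)
T4 rotate counter-clockwise with cos θ = 3/5, sin θ = 4/5: (2/5, 6/5) → (-18/25, 26/25)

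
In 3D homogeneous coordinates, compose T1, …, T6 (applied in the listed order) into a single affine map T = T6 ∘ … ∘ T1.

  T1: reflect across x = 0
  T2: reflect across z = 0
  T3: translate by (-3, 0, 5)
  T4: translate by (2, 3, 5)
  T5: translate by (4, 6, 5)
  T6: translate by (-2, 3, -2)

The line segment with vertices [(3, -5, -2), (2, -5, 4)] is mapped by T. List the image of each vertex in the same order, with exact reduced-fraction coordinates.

image vertices: (-2, 7, 15), (-1, 7, 9)

T1 reflect across x = 0: (3, -5, -2) → (-3, -5, -2); (2, -5, 4) → (-2, -5, 4)
T2 reflect across z = 0: (-3, -5, -2) → (-3, -5, 2); (-2, -5, 4) → (-2, -5, -4)
T3 translate by (-3, 0, 5): (-3, -5, 2) → (-6, -5, 7); (-2, -5, -4) → (-5, -5, 1)
T4 translate by (2, 3, 5): (-6, -5, 7) → (-4, -2, 12); (-5, -5, 1) → (-3, -2, 6)
T5 translate by (4, 6, 5): (-4, -2, 12) → (0, 4, 17); (-3, -2, 6) → (1, 4, 11)
T6 translate by (-2, 3, -2): (0, 4, 17) → (-2, 7, 15); (1, 4, 11) → (-1, 7, 9)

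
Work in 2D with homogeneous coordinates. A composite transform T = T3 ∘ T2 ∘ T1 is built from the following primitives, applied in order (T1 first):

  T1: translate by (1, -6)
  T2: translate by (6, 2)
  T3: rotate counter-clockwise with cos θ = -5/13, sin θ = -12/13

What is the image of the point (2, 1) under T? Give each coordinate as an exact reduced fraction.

T1 translate by (1, -6): (2, 1) → (3, -5)
T2 translate by (6, 2): (3, -5) → (9, -3)
T3 rotate counter-clockwise with cos θ = -5/13, sin θ = -12/13: (9, -3) → (-81/13, -93/13)

T(p) = (-81/13, -93/13)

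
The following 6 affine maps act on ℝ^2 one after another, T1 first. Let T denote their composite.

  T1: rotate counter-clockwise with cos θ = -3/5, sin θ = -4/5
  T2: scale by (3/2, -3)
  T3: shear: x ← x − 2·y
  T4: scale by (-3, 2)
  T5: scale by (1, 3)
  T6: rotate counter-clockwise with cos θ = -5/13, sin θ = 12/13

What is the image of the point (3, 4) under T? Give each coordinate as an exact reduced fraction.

T1 rotate counter-clockwise with cos θ = -3/5, sin θ = -4/5: (3, 4) → (7/5, -24/5)
T2 scale by (3/2, -3): (7/5, -24/5) → (21/10, 72/5)
T3 shear: x ← x − 2·y: (21/10, 72/5) → (-267/10, 72/5)
T4 scale by (-3, 2): (-267/10, 72/5) → (801/10, 144/5)
T5 scale by (1, 3): (801/10, 144/5) → (801/10, 432/5)
T6 rotate counter-clockwise with cos θ = -5/13, sin θ = 12/13: (801/10, 432/5) → (-14373/130, 2646/65)

T(p) = (-14373/130, 2646/65)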